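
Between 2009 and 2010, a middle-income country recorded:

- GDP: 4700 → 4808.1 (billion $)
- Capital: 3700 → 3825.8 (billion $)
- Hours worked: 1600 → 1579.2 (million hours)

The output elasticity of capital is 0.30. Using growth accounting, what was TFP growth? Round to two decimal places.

GDP growth = (4808.1 − 4700) / 4700 = 2.3%.
Capital growth = (3825.8 − 3700) / 3700 = 3.4%.
Hours worked growth = (1579.2 − 1600) / 1600 = -1.3%.
Labor's share = 1 − 0.3 = 0.7.
Capital: 0.3 × 3.4 = 1.02 pp.
Hours worked: 0.7 × (-1.3) = -0.91 pp.
TFP growth = 2.3 − 0.11 = 2.19%.

2.19%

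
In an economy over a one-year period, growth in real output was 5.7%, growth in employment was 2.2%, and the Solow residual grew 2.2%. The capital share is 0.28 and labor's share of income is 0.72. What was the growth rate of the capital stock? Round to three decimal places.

Labor's share = 1 − 0.28 = 0.72.
gY = gA + 0.72×2.2 + 0.28×g.
0.28×g = 5.7 − 2.2 − 1.584 = 1.916.
g = 1.916 / 0.28 = 6.84286%.

6.843%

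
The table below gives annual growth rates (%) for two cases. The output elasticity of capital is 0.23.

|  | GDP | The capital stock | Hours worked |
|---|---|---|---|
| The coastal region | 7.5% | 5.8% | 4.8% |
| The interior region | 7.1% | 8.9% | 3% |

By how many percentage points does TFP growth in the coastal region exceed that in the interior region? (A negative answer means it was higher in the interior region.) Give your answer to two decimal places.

Labor's share = 1 − 0.23 = 0.77.
The coastal region: TFP = 7.5 − 1.334 − 3.696 = 2.47%.
The interior region: TFP = 7.1 − 2.047 − 2.31 = 2.743%.
Difference = 2.47 − (2.743) = -0.273 pp.

-0.27 percentage points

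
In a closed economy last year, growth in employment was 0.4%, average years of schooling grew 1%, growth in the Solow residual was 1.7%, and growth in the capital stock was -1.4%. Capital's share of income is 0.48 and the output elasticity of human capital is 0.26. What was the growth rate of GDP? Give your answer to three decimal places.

Labor's share = 1 − 0.48 − 0.26 = 0.26.
The capital stock: 0.48 × (-1.4) = -0.672 pp.
Average years of schooling: 0.26 × 1 = 0.26 pp.
Employment: 0.26 × 0.4 = 0.104 pp.
Output growth = 1.7 + (-0.308) = 1.392%.

1.392%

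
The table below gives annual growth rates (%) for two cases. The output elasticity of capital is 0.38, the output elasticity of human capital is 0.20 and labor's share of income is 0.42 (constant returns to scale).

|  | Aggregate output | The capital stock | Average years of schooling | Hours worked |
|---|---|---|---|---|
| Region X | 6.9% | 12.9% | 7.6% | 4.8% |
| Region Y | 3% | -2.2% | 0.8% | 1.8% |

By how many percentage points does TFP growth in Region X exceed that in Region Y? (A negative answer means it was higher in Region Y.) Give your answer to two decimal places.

-4.46 percentage points

Labor's share = 1 − 0.38 − 0.2 = 0.42.
Region X: TFP = 6.9 − 4.902 − 1.52 − 2.016 = -1.538%.
Region Y: TFP = 3 + 0.836 − 0.16 − 0.756 = 2.92%.
Difference = -1.538 − (2.92) = -4.458 pp.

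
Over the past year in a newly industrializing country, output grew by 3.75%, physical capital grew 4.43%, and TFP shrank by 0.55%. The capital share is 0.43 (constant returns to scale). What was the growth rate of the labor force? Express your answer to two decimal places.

Labor's share = 1 − 0.43 = 0.57.
gY = gA + 0.43×4.43 + 0.57×g.
0.57×g = 3.75 + 0.55 − 1.9049 = 2.3951.
g = 2.3951 / 0.57 = 4.2019%.

4.20%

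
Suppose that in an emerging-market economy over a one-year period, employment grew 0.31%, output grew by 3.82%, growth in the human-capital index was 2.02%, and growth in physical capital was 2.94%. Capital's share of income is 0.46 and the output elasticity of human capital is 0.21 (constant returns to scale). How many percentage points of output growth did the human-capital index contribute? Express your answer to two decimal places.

0.42 pp

Contribution = share × growth = 0.21 × 2.02 = 0.4242 pp.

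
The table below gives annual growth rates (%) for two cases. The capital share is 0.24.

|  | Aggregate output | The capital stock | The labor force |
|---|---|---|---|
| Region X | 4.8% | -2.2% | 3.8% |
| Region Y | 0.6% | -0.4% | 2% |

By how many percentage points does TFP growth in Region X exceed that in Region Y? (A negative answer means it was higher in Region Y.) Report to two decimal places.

3.26 percentage points

Labor's share = 1 − 0.24 = 0.76.
Region X: TFP = 4.8 + 0.528 − 2.888 = 2.44%.
Region Y: TFP = 0.6 + 0.096 − 1.52 = -0.824%.
Difference = 2.44 − (-0.824) = 3.264 pp.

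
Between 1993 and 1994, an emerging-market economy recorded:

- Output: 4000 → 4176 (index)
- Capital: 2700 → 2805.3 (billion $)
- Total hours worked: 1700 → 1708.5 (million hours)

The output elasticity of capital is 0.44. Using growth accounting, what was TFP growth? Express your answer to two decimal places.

TFP growth was 2.40%.

Output growth = (4176 − 4000) / 4000 = 4.4%.
Capital growth = (2805.3 − 2700) / 2700 = 3.9%.
Total hours worked growth = (1708.5 − 1700) / 1700 = 0.5%.
Labor's share = 1 − 0.44 = 0.56.
Capital: 0.44 × 3.9 = 1.716 pp.
Total hours worked: 0.56 × 0.5 = 0.28 pp.
TFP growth = 4.4 − 1.996 = 2.404%.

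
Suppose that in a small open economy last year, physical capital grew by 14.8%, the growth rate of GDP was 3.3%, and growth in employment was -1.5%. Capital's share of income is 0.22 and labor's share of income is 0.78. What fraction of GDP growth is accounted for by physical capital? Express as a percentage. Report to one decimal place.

Physical capital accounted for 98.7% of growth.

Physical capital contributed 0.22 × 14.8 = 3.256 pp.
Share of growth = 3.256 / 3.3 × 100 = 98.667%.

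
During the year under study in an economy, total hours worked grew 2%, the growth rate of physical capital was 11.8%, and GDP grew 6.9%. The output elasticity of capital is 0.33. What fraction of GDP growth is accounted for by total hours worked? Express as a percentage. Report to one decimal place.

Labor's share = 1 − 0.33 = 0.67.
Total hours worked contributed 0.67 × 2 = 1.34 pp.
Share of growth = 1.34 / 6.9 × 100 = 19.42%.

19.4%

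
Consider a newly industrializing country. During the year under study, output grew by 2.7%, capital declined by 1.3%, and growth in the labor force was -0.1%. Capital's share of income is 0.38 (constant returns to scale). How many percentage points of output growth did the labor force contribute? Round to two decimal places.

-0.06

Labor's share = 1 − 0.38 = 0.62.
Contribution = share × growth = 0.62 × (-0.1) = -0.062 pp.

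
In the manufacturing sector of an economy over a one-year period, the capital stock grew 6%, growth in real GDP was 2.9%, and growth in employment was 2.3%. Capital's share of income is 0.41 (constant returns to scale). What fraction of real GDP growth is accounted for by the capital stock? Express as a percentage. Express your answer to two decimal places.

84.83%

The capital stock contributed 0.41 × 6 = 2.46 pp.
Share of growth = 2.46 / 2.9 × 100 = 84.8276%.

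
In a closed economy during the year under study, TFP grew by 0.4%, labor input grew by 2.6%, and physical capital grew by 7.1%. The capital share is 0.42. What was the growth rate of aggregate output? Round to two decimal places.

Aggregate output grew 4.89%.

Labor's share = 1 − 0.42 = 0.58.
Physical capital: 0.42 × 7.1 = 2.982 pp.
Labor input: 0.58 × 2.6 = 1.508 pp.
Output growth = 0.4 + 4.49 = 4.89%.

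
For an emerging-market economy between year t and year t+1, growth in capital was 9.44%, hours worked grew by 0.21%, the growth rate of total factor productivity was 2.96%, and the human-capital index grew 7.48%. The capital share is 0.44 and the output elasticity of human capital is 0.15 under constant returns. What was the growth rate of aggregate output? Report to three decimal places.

Labor's share = 1 − 0.44 − 0.15 = 0.41.
Capital: 0.44 × 9.44 = 4.1536 pp.
The human-capital index: 0.15 × 7.48 = 1.122 pp.
Hours worked: 0.41 × 0.21 = 0.0861 pp.
Output growth = 2.96 + 5.3617 = 8.3217%.

8.322%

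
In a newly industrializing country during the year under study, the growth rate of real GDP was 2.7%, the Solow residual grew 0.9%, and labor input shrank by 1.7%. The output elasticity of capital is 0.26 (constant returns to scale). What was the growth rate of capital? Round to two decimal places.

Capital grew 11.76%.

Labor's share = 1 − 0.26 = 0.74.
gY = gA + 0.74×(-1.7) + 0.26×g.
0.26×g = 2.7 − 0.9 + 1.258 = 3.058.
g = 3.058 / 0.26 = 11.7615%.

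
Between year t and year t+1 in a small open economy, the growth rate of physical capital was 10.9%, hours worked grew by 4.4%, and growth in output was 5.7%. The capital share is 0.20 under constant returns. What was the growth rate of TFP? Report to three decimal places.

Labor's share = 1 − 0.2 = 0.8.
Physical capital: 0.2 × 10.9 = 2.18 pp.
Hours worked: 0.8 × 4.4 = 3.52 pp.
TFP growth = 5.7 − 5.7 = 0%.

TFP grew 0.000%.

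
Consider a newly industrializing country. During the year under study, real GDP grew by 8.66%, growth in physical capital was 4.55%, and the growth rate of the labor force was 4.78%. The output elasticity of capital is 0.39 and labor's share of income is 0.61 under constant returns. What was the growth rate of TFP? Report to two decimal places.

Labor's share = 1 − 0.39 = 0.61.
Physical capital: 0.39 × 4.55 = 1.7745 pp.
The labor force: 0.61 × 4.78 = 2.9158 pp.
TFP growth = 8.66 − 4.6903 = 3.9697%.

3.97%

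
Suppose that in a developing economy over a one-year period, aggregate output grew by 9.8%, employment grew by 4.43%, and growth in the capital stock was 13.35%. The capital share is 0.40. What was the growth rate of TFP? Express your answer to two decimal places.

Labor's share = 1 − 0.4 = 0.6.
The capital stock: 0.4 × 13.35 = 5.34 pp.
Employment: 0.6 × 4.43 = 2.658 pp.
TFP growth = 9.8 − 7.998 = 1.802%.

TFP grew 1.80%.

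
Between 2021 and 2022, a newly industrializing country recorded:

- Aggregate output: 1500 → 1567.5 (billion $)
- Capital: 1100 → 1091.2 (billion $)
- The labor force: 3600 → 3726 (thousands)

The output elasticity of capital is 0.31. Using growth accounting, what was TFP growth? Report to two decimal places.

2.33%

Aggregate output growth = (1567.5 − 1500) / 1500 = 4.5%.
Capital growth = (1091.2 − 1100) / 1100 = -0.8%.
The labor force growth = (3726 − 3600) / 3600 = 3.5%.
Labor's share = 1 − 0.31 = 0.69.
Capital: 0.31 × (-0.8) = -0.248 pp.
The labor force: 0.69 × 3.5 = 2.415 pp.
TFP growth = 4.5 − 2.167 = 2.333%.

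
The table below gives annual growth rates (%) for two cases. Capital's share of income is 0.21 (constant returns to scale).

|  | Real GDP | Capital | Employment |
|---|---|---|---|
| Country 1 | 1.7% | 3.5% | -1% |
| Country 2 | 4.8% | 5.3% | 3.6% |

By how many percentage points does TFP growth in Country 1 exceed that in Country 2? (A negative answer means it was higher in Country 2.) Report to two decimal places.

Labor's share = 1 − 0.21 = 0.79.
Country 1: TFP = 1.7 − 0.735 + 0.79 = 1.755%.
Country 2: TFP = 4.8 − 1.113 − 2.844 = 0.843%.
Difference = 1.755 − (0.843) = 0.912 pp.

0.91 percentage points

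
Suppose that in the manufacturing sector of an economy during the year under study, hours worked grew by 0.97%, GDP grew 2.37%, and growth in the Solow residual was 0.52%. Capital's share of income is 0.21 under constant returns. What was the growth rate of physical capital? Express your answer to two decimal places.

Labor's share = 1 − 0.21 = 0.79.
gY = gA + 0.79×0.97 + 0.21×g.
0.21×g = 2.37 − 0.52 − 0.7663 = 1.0837.
g = 1.0837 / 0.21 = 5.1605%.

5.16%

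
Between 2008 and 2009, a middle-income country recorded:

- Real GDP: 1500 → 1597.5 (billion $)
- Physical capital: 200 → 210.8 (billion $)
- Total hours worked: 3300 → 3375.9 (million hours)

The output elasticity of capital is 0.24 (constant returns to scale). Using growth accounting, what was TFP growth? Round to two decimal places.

3.46%

Real GDP growth = (1597.5 − 1500) / 1500 = 6.5%.
Physical capital growth = (210.8 − 200) / 200 = 5.4%.
Total hours worked growth = (3375.9 − 3300) / 3300 = 2.3%.
Labor's share = 1 − 0.24 = 0.76.
Physical capital: 0.24 × 5.4 = 1.296 pp.
Total hours worked: 0.76 × 2.3 = 1.748 pp.
TFP growth = 6.5 − 3.044 = 3.456%.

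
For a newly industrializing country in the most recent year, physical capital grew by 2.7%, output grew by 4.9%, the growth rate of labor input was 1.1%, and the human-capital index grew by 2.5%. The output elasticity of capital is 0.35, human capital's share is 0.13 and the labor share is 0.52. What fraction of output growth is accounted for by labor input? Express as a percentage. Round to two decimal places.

11.67%

Labor's share = 1 − 0.35 − 0.13 = 0.52.
Labor input contributed 0.52 × 1.1 = 0.572 pp.
Share of growth = 0.572 / 4.9 × 100 = 11.6735%.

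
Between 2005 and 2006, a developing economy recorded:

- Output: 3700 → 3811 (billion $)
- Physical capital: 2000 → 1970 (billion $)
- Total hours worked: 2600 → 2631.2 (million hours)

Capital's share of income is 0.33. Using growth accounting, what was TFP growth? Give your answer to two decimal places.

2.69%

Output growth = (3811 − 3700) / 3700 = 3%.
Physical capital growth = (1970 − 2000) / 2000 = -1.5%.
Total hours worked growth = (2631.2 − 2600) / 2600 = 1.2%.
Labor's share = 1 − 0.33 = 0.67.
Physical capital: 0.33 × (-1.5) = -0.495 pp.
Total hours worked: 0.67 × 1.2 = 0.804 pp.
TFP growth = 3 − 0.309 = 2.691%.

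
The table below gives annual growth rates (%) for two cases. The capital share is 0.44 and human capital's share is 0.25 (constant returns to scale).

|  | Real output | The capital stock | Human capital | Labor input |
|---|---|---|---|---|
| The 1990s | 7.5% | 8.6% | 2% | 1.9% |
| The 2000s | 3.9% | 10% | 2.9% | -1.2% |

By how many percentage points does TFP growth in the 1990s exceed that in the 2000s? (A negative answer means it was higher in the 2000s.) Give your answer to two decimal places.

3.48 percentage points

Labor's share = 1 − 0.44 − 0.25 = 0.31.
The 1990s: TFP = 7.5 − 3.784 − 0.5 − 0.589 = 2.627%.
The 2000s: TFP = 3.9 − 4.4 − 0.725 + 0.372 = -0.853%.
Difference = 2.627 − (-0.853) = 3.48 pp.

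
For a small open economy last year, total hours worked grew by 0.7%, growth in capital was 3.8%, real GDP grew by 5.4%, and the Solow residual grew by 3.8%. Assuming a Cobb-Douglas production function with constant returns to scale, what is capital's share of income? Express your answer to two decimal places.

gY = gA + α·gK + (1−α)·gL, so gY − gA − gL = α(gK − gL).
5.4 − 3.8 − 0.7 = α × (3.8 − 0.7).
0.9 = 3.1 α, so α = 0.2903.

α = 0.29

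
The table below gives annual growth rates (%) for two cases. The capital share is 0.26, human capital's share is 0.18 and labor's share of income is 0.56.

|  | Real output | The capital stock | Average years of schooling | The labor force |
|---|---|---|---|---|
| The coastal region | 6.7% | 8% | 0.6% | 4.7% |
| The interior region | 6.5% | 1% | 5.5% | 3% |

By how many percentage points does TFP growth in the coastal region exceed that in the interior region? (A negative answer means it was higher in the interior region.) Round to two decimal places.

-1.69 percentage points

Labor's share = 1 − 0.26 − 0.18 = 0.56.
The coastal region: TFP = 6.7 − 2.08 − 0.108 − 2.632 = 1.88%.
The interior region: TFP = 6.5 − 0.26 − 0.99 − 1.68 = 3.57%.
Difference = 1.88 − (3.57) = -1.69 pp.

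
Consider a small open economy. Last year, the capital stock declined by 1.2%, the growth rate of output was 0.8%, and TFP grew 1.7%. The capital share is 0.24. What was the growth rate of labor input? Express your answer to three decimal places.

-0.805%

Labor's share = 1 − 0.24 = 0.76.
gY = gA + 0.24×(-1.2) + 0.76×g.
0.76×g = 0.8 − 1.7 + 0.288 = -0.612.
g = -0.612 / 0.76 = -0.80526%.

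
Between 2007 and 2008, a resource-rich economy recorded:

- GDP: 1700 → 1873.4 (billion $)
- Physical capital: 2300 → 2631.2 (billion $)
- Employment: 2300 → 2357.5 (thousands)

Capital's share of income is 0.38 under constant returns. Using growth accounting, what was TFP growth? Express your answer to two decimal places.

GDP growth = (1873.4 − 1700) / 1700 = 10.2%.
Physical capital growth = (2631.2 − 2300) / 2300 = 14.4%.
Employment growth = (2357.5 − 2300) / 2300 = 2.5%.
Labor's share = 1 − 0.38 = 0.62.
Physical capital: 0.38 × 14.4 = 5.472 pp.
Employment: 0.62 × 2.5 = 1.55 pp.
TFP growth = 10.2 − 7.022 = 3.178%.

3.18%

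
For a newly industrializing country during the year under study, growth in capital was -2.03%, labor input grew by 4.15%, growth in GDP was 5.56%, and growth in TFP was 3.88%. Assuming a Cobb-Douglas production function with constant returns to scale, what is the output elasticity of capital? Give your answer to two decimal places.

gY = gA + α·gK + (1−α)·gL, so gY − gA − gL = α(gK − gL).
5.56 − 3.88 − 4.15 = α × (-2.03 − 4.15).
-2.47 = -6.18 α, so α = 0.3997.

α = 0.40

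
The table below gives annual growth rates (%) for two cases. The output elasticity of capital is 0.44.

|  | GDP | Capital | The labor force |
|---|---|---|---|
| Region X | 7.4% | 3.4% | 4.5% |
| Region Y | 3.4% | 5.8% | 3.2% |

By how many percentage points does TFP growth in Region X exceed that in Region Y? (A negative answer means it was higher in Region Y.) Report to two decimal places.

4.33 percentage points

Labor's share = 1 − 0.44 = 0.56.
Region X: TFP = 7.4 − 1.496 − 2.52 = 3.384%.
Region Y: TFP = 3.4 − 2.552 − 1.792 = -0.944%.
Difference = 3.384 − (-0.944) = 4.328 pp.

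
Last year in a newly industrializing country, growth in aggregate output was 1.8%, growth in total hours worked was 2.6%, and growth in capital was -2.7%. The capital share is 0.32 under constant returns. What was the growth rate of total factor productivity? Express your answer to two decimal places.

Labor's share = 1 − 0.32 = 0.68.
Capital: 0.32 × (-2.7) = -0.864 pp.
Total hours worked: 0.68 × 2.6 = 1.768 pp.
TFP growth = 1.8 − 0.904 = 0.896%.

Total factor productivity grew 0.90%.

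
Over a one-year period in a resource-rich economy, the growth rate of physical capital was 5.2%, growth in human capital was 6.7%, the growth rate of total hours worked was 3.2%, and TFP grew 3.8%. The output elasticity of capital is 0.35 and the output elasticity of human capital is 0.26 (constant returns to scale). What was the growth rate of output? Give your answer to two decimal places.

Output grew 8.61%.

Labor's share = 1 − 0.35 − 0.26 = 0.39.
Physical capital: 0.35 × 5.2 = 1.82 pp.
Human capital: 0.26 × 6.7 = 1.742 pp.
Total hours worked: 0.39 × 3.2 = 1.248 pp.
Output growth = 3.8 + 4.81 = 8.61%.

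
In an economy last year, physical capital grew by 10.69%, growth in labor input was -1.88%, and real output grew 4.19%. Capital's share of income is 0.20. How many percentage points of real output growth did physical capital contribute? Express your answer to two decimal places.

Contribution = share × growth = 0.2 × 10.69 = 2.138 pp.

2.14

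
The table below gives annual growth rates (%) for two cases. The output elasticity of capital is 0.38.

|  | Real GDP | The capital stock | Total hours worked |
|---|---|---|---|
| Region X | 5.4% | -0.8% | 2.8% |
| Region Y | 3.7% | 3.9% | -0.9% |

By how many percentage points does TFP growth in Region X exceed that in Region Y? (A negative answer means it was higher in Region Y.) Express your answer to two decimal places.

Labor's share = 1 − 0.38 = 0.62.
Region X: TFP = 5.4 + 0.304 − 1.736 = 3.968%.
Region Y: TFP = 3.7 − 1.482 + 0.558 = 2.776%.
Difference = 3.968 − (2.776) = 1.192 pp.

1.19 percentage points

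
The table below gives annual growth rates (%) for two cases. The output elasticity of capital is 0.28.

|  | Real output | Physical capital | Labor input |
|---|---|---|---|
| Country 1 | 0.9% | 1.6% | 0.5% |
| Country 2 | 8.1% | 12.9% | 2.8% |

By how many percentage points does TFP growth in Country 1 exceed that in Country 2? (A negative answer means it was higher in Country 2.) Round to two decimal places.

Labor's share = 1 − 0.28 = 0.72.
Country 1: TFP = 0.9 − 0.448 − 0.36 = 0.092%.
Country 2: TFP = 8.1 − 3.612 − 2.016 = 2.472%.
Difference = 0.092 − (2.472) = -2.38 pp.

-2.38 percentage points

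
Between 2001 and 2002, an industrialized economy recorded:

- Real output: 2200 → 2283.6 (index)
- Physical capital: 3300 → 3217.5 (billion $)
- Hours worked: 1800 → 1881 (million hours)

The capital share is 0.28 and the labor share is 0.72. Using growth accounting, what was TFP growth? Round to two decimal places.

Real output growth = (2283.6 − 2200) / 2200 = 3.8%.
Physical capital growth = (3217.5 − 3300) / 3300 = -2.5%.
Hours worked growth = (1881 − 1800) / 1800 = 4.5%.
Labor's share = 1 − 0.28 = 0.72.
Physical capital: 0.28 × (-2.5) = -0.7 pp.
Hours worked: 0.72 × 4.5 = 3.24 pp.
TFP growth = 3.8 − 2.54 = 1.26%.

TFP growth was 1.26%.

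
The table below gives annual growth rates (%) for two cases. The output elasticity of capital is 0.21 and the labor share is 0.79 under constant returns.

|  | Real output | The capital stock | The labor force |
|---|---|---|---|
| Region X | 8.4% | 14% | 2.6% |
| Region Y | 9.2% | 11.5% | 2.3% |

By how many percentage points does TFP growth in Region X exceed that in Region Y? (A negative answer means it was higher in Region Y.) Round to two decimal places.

-1.56 percentage points

Labor's share = 1 − 0.21 = 0.79.
Region X: TFP = 8.4 − 2.94 − 2.054 = 3.406%.
Region Y: TFP = 9.2 − 2.415 − 1.817 = 4.968%.
Difference = 3.406 − (4.968) = -1.562 pp.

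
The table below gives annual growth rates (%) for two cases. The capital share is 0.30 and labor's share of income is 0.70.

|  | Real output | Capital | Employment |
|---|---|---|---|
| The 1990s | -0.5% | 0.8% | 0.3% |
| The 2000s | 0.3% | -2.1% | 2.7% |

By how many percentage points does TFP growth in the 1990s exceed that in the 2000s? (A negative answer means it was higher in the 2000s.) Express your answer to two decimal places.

0.01 percentage points

Labor's share = 1 − 0.3 = 0.7.
The 1990s: TFP = -0.5 − 0.24 − 0.21 = -0.95%.
The 2000s: TFP = 0.3 + 0.63 − 1.89 = -0.96%.
Difference = -0.95 − (-0.96) = 0.01 pp.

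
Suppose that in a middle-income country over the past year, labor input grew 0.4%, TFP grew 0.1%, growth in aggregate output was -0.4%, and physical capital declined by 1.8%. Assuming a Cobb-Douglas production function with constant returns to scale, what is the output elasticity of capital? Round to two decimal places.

gY = gA + α·gK + (1−α)·gL, so gY − gA − gL = α(gK − gL).
-0.4 − 0.1 − 0.4 = α × (-1.8 − 0.4).
-0.9 = -2.2 α, so α = 0.4091.

α = 0.41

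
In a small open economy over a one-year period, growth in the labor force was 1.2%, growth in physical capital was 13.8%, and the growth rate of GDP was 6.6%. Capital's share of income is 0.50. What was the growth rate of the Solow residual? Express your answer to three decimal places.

Labor's share = 1 − 0.5 = 0.5.
Physical capital: 0.5 × 13.8 = 6.9 pp.
The labor force: 0.5 × 1.2 = 0.6 pp.
TFP growth = 6.6 − 7.5 = -0.9%.

-0.900%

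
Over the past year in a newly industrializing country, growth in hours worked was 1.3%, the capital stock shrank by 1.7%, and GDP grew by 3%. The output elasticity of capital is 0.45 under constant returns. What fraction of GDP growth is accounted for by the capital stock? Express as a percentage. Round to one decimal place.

The capital stock accounted for -25.5% of growth.

The capital stock contributed 0.45 × (-1.7) = -0.765 pp.
Share of growth = -0.765 / 3 × 100 = -25.5%.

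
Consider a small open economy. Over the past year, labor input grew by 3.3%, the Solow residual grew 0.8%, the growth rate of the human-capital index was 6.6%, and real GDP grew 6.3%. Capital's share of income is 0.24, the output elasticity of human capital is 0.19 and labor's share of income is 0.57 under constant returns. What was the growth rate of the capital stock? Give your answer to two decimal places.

9.85%

Labor's share = 1 − 0.24 − 0.19 = 0.57.
gY = gA + 0.19×6.6 + 0.57×3.3 + 0.24×g.
0.24×g = 6.3 − 0.8 − 3.135 = 2.365.
g = 2.365 / 0.24 = 9.8542%.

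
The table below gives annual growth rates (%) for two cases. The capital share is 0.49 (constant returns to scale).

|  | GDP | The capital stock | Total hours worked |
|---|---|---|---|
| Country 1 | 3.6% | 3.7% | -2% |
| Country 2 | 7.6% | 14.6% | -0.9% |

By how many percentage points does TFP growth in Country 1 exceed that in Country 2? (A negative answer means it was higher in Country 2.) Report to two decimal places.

1.90 percentage points

Labor's share = 1 − 0.49 = 0.51.
Country 1: TFP = 3.6 − 1.813 + 1.02 = 2.807%.
Country 2: TFP = 7.6 − 7.154 + 0.459 = 0.905%.
Difference = 2.807 − (0.905) = 1.902 pp.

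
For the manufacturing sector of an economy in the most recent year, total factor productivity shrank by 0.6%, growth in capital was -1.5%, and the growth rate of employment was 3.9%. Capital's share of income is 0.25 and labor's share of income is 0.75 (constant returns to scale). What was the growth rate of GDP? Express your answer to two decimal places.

GDP growth was 1.95%.

Labor's share = 1 − 0.25 = 0.75.
Capital: 0.25 × (-1.5) = -0.375 pp.
Employment: 0.75 × 3.9 = 2.925 pp.
Output growth = -0.6 + 2.55 = 1.95%.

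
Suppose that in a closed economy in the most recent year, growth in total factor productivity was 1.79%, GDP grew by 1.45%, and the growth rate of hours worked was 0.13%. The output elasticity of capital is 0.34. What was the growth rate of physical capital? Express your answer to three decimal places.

-1.252%

Labor's share = 1 − 0.34 = 0.66.
gY = gA + 0.66×0.13 + 0.34×g.
0.34×g = 1.45 − 1.79 − 0.0858 = -0.4258.
g = -0.4258 / 0.34 = -1.25235%.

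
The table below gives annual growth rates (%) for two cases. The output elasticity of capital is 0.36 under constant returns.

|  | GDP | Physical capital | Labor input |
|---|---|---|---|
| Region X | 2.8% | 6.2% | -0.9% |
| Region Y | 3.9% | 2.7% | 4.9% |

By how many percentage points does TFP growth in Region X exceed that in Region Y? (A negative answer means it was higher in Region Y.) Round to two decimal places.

1.35 percentage points

Labor's share = 1 − 0.36 = 0.64.
Region X: TFP = 2.8 − 2.232 + 0.576 = 1.144%.
Region Y: TFP = 3.9 − 0.972 − 3.136 = -0.208%.
Difference = 1.144 − (-0.208) = 1.352 pp.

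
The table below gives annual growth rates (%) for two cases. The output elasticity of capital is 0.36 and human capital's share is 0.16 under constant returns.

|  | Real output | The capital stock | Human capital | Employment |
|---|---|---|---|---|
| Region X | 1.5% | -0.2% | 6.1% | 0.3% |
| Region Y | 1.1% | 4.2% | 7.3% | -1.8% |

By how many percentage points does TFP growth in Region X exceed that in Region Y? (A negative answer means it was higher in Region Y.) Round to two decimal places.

1.17 percentage points

Labor's share = 1 − 0.36 − 0.16 = 0.48.
Region X: TFP = 1.5 + 0.072 − 0.976 − 0.144 = 0.452%.
Region Y: TFP = 1.1 − 1.512 − 1.168 + 0.864 = -0.716%.
Difference = 0.452 − (-0.716) = 1.168 pp.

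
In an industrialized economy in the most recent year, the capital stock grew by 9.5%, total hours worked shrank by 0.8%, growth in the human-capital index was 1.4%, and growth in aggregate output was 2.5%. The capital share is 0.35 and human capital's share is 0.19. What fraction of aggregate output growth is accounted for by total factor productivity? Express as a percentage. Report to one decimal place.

Labor's share = 1 − 0.35 − 0.19 = 0.46.
The capital stock: 0.35 × 9.5 = 3.325 pp.
The human-capital index: 0.19 × 1.4 = 0.266 pp.
Total hours worked: 0.46 × (-0.8) = -0.368 pp.
TFP growth = 2.5 − 3.223 = -0.723%.
TFP share of growth = -0.723 / 2.5 × 100 = -28.92%.

-28.9%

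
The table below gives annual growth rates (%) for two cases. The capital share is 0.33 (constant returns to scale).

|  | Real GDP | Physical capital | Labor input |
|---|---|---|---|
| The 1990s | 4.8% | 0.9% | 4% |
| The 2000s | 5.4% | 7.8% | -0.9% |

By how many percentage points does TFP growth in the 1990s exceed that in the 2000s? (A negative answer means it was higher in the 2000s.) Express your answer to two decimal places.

-1.61 percentage points

Labor's share = 1 − 0.33 = 0.67.
The 1990s: TFP = 4.8 − 0.297 − 2.68 = 1.823%.
The 2000s: TFP = 5.4 − 2.574 + 0.603 = 3.429%.
Difference = 1.823 − (3.429) = -1.606 pp.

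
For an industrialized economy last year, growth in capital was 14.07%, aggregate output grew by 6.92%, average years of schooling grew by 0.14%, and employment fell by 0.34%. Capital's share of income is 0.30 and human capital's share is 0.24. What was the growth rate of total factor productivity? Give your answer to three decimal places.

2.822%

Labor's share = 1 − 0.3 − 0.24 = 0.46.
Capital: 0.3 × 14.07 = 4.221 pp.
Average years of schooling: 0.24 × 0.14 = 0.0336 pp.
Employment: 0.46 × (-0.34) = -0.1564 pp.
TFP growth = 6.92 − 4.0982 = 2.8218%.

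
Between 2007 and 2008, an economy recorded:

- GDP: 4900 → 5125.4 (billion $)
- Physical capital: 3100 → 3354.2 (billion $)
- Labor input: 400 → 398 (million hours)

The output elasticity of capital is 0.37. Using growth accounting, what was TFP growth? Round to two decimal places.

GDP growth = (5125.4 − 4900) / 4900 = 4.6%.
Physical capital growth = (3354.2 − 3100) / 3100 = 8.2%.
Labor input growth = (398 − 400) / 400 = -0.5%.
Labor's share = 1 − 0.37 = 0.63.
Physical capital: 0.37 × 8.2 = 3.034 pp.
Labor input: 0.63 × (-0.5) = -0.315 pp.
TFP growth = 4.6 − 2.719 = 1.881%.

1.88%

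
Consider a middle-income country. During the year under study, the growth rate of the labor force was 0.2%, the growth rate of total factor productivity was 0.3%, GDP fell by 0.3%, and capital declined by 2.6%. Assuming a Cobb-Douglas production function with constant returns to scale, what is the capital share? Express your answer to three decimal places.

gY = gA + α·gK + (1−α)·gL, so gY − gA − gL = α(gK − gL).
-0.3 − 0.3 − 0.2 = α × (-2.6 − 0.2).
-0.8 = -2.8 α, so α = 0.28571.

α = 0.286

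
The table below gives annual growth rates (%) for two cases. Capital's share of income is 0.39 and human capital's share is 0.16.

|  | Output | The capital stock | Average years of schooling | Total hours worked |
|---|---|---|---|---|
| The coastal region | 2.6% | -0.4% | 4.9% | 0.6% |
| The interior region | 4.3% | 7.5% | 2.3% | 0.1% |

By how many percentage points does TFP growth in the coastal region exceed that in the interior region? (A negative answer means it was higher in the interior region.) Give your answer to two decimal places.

Labor's share = 1 − 0.39 − 0.16 = 0.45.
The coastal region: TFP = 2.6 + 0.156 − 0.784 − 0.27 = 1.702%.
The interior region: TFP = 4.3 − 2.925 − 0.368 − 0.045 = 0.962%.
Difference = 1.702 − (0.962) = 0.74 pp.

0.74 percentage points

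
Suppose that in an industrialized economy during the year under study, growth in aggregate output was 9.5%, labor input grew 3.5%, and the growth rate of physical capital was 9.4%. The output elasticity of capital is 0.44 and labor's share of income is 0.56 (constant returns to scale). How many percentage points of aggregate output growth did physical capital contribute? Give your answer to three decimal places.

4.136 pp

Contribution = share × growth = 0.44 × 9.4 = 4.136 pp.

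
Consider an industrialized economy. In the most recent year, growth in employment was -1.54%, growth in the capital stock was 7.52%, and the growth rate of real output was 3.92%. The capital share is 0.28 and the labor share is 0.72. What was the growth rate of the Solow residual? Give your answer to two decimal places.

2.92%

Labor's share = 1 − 0.28 = 0.72.
The capital stock: 0.28 × 7.52 = 2.1056 pp.
Employment: 0.72 × (-1.54) = -1.1088 pp.
TFP growth = 3.92 − 0.9968 = 2.9232%.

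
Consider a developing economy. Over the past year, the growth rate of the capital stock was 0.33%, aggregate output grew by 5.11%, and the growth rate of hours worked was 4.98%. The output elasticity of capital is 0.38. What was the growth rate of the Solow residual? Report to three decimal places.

Labor's share = 1 − 0.38 = 0.62.
The capital stock: 0.38 × 0.33 = 0.1254 pp.
Hours worked: 0.62 × 4.98 = 3.0876 pp.
TFP growth = 5.11 − 3.213 = 1.897%.

The Solow residual growth was 1.897%.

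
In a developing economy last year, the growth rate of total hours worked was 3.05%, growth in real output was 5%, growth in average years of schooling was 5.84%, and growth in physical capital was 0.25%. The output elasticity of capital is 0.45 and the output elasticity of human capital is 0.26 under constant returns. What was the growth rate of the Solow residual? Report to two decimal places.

Labor's share = 1 − 0.45 − 0.26 = 0.29.
Physical capital: 0.45 × 0.25 = 0.1125 pp.
Average years of schooling: 0.26 × 5.84 = 1.5184 pp.
Total hours worked: 0.29 × 3.05 = 0.8845 pp.
TFP growth = 5 − 2.5154 = 2.4846%.

2.48%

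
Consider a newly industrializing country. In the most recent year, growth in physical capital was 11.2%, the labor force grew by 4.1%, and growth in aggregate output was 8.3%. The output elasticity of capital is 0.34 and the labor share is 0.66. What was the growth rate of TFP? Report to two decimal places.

Labor's share = 1 − 0.34 = 0.66.
Physical capital: 0.34 × 11.2 = 3.808 pp.
The labor force: 0.66 × 4.1 = 2.706 pp.
TFP growth = 8.3 − 6.514 = 1.786%.

1.79%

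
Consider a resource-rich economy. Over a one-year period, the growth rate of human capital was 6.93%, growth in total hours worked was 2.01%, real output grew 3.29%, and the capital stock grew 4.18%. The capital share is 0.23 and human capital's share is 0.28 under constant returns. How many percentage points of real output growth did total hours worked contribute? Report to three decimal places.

0.985 percentage points

Labor's share = 1 − 0.23 − 0.28 = 0.49.
Contribution = share × growth = 0.49 × 2.01 = 0.9849 pp.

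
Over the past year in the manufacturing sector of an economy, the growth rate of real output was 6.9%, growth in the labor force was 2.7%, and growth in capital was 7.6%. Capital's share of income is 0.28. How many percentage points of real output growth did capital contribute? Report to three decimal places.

Contribution = share × growth = 0.28 × 7.6 = 2.128 pp.

2.128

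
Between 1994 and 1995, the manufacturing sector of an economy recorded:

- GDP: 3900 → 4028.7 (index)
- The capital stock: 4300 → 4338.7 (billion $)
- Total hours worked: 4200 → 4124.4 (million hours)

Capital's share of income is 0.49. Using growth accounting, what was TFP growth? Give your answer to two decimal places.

GDP growth = (4028.7 − 3900) / 3900 = 3.3%.
The capital stock growth = (4338.7 − 4300) / 4300 = 0.9%.
Total hours worked growth = (4124.4 − 4200) / 4200 = -1.8%.
Labor's share = 1 − 0.49 = 0.51.
The capital stock: 0.49 × 0.9 = 0.441 pp.
Total hours worked: 0.51 × (-1.8) = -0.918 pp.
TFP growth = 3.3 + 0.477 = 3.777%.

TFP grew 3.78%.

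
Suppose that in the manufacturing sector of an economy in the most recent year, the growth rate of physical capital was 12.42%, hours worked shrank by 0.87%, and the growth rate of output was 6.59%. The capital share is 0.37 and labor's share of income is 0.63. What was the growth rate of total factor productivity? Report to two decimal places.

2.54%

Labor's share = 1 − 0.37 = 0.63.
Physical capital: 0.37 × 12.42 = 4.5954 pp.
Hours worked: 0.63 × (-0.87) = -0.5481 pp.
TFP growth = 6.59 − 4.0473 = 2.5427%.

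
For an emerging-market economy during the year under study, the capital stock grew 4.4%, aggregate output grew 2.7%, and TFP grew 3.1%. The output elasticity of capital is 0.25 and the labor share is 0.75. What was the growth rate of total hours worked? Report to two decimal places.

Labor's share = 1 − 0.25 = 0.75.
gY = gA + 0.25×4.4 + 0.75×g.
0.75×g = 2.7 − 3.1 − 1.1 = -1.5.
g = -1.5 / 0.75 = -2%.

-2.00%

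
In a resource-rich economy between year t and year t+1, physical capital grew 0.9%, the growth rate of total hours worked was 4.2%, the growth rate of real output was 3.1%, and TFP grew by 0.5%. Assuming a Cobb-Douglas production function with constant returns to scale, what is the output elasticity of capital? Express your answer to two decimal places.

α = 0.48

gY = gA + α·gK + (1−α)·gL, so gY − gA − gL = α(gK − gL).
3.1 − 0.5 − 4.2 = α × (0.9 − 4.2).
-1.6 = -3.3 α, so α = 0.4848.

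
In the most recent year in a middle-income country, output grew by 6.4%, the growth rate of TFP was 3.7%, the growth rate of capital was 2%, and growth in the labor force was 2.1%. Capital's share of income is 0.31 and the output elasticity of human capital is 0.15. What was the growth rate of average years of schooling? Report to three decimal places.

6.307%

Labor's share = 1 − 0.31 − 0.15 = 0.54.
gY = gA + 0.31×2 + 0.54×2.1 + 0.15×g.
0.15×g = 6.4 − 3.7 − 1.754 = 0.946.
g = 0.946 / 0.15 = 6.30667%.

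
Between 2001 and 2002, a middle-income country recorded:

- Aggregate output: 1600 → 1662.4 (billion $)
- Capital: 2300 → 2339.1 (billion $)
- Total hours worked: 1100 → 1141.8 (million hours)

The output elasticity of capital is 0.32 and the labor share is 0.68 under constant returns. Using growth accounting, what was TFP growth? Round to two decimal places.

0.77%

Aggregate output growth = (1662.4 − 1600) / 1600 = 3.9%.
Capital growth = (2339.1 − 2300) / 2300 = 1.7%.
Total hours worked growth = (1141.8 − 1100) / 1100 = 3.8%.
Labor's share = 1 − 0.32 = 0.68.
Capital: 0.32 × 1.7 = 0.544 pp.
Total hours worked: 0.68 × 3.8 = 2.584 pp.
TFP growth = 3.9 − 3.128 = 0.772%.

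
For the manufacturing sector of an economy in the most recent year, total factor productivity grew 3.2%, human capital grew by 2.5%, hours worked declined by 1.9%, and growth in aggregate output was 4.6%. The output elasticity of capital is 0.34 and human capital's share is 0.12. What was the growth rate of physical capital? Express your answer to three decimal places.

6.253%

Labor's share = 1 − 0.34 − 0.12 = 0.54.
gY = gA + 0.12×2.5 + 0.54×(-1.9) + 0.34×g.
0.34×g = 4.6 − 3.2 + 0.726 = 2.126.
g = 2.126 / 0.34 = 6.25294%.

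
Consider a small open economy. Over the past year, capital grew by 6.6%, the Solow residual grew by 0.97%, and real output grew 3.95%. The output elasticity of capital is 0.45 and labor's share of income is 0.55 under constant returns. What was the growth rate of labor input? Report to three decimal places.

0.018%

Labor's share = 1 − 0.45 = 0.55.
gY = gA + 0.45×6.6 + 0.55×g.
0.55×g = 3.95 − 0.97 − 2.97 = 0.01.
g = 0.01 / 0.55 = 0.01818%.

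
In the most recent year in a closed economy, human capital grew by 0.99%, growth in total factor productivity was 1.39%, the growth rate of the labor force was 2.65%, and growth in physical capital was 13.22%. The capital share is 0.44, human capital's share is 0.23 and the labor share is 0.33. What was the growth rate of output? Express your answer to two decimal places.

Labor's share = 1 − 0.44 − 0.23 = 0.33.
Physical capital: 0.44 × 13.22 = 5.8168 pp.
Human capital: 0.23 × 0.99 = 0.2277 pp.
The labor force: 0.33 × 2.65 = 0.8745 pp.
Output growth = 1.39 + 6.919 = 8.309%.

8.31%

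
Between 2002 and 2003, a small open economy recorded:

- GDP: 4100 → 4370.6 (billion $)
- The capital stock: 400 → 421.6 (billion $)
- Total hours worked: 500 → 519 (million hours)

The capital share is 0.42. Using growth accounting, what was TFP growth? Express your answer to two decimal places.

TFP growth was 2.13%.

GDP growth = (4370.6 − 4100) / 4100 = 6.6%.
The capital stock growth = (421.6 − 400) / 400 = 5.4%.
Total hours worked growth = (519 − 500) / 500 = 3.8%.
Labor's share = 1 − 0.42 = 0.58.
The capital stock: 0.42 × 5.4 = 2.268 pp.
Total hours worked: 0.58 × 3.8 = 2.204 pp.
TFP growth = 6.6 − 4.472 = 2.128%.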